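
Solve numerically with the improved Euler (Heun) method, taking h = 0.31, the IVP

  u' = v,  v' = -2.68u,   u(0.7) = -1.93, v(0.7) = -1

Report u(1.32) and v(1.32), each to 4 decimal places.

-1.5080, 2.2924

Heun on (u,v): k1 = f(x_n, state_n); k2 = f(x_n + h, state_n + h·k1); state_{n+1} = state_n + (h/2)·(k1 + k2).
0.700000: (-1.930000, -1.000000)
  k1 = (-1.000000, 5.172400)
  predictor → (-2.240000, 0.603444)
  k2 = (0.603444, 6.003200)
  → (-1.991466, 0.732218)
1.010000: (-1.991466, 0.732218)
  k1 = (0.732218, 5.337129)
  predictor → (-1.764479, 2.386728)
  k2 = (2.386728, 4.728803)
  → (-1.508030, 2.292437)
(u(1.32), v(1.32)) ≈ (-1.5080, 2.2924)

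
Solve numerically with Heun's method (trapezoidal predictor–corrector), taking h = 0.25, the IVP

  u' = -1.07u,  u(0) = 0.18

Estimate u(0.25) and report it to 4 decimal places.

Heun: k1 = f(x_n, u_n); k2 = f(x_n + h, u_n + h·k1); u_{n+1} = u_n + (h/2)·(k1 + k2).
x=0.000000, u=0.180000:
  k1 = f(0.000000, 0.180000) = -0.192600
  k2 = f(0.250000, 0.131850) = -0.141079
  u ← 0.180000 + (0.25/2)·(-0.192600 + (-0.141079)) = 0.138290
u(0.25) ≈ 0.1383

0.1383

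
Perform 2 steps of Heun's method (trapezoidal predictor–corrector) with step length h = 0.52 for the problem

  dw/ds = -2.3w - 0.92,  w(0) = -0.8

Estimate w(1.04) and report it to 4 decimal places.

Heun: k1 = f(s_n, w_n); k2 = f(s_n + h, w_n + h·k1); w_{n+1} = w_n + (h/2)·(k1 + k2).
s=0.000000, w=-0.800000:
  k1 = f(0.000000, -0.800000) = 0.920000
  k2 = f(0.520000, -0.321600) = -0.180320
  w ← -0.800000 + (0.52/2)·(0.920000 + (-0.180320)) = -0.607683
s=0.520000, w=-0.607683:
  k1 = f(0.520000, -0.607683) = 0.477671
  k2 = f(1.040000, -0.359294) = -0.093624
  w ← -0.607683 + (0.52/2)·(0.477671 + (-0.093624)) = -0.507831
w(1.04) ≈ -0.5078

-0.5078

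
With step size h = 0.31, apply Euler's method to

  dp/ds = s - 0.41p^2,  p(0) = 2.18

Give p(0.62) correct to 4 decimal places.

Euler: p_{n+1} = p_n + h·f(s_n, p_n).
s=0.000000, p=2.180000: f=-1.948484 → p ← 2.180000 + 0.31·(-1.948484) = 1.575970
s=0.310000, p=1.575970: f=-0.708309 → p ← 1.575970 + 0.31·(-0.708309) = 1.356394
p(0.62) ≈ 1.3564

1.3564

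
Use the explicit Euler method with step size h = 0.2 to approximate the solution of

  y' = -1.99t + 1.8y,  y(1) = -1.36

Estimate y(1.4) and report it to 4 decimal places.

-3.5343

Euler: y_{n+1} = y_n + h·f(t_n, y_n).
t=1.000000, y=-1.360000: f=-4.438000 → y ← -1.360000 + 0.2·(-4.438000) = -2.247600
t=1.200000, y=-2.247600: f=-6.433680 → y ← -2.247600 + 0.2·(-6.433680) = -3.534336
y(1.4) ≈ -3.5343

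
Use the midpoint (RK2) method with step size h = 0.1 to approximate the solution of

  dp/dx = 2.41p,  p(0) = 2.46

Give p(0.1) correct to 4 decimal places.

3.1243

Midpoint: k1 = f(x_n, p_n); k2 = f(x_n + h/2, p_n + (h/2)·k1); p_{n+1} = p_n + h·k2.
x=0.000000, p=2.460000:
  k1 = f(0.000000, 2.460000) = 5.928600
  k2 = f(0.050000, 2.756430) = 6.642996
  p ← 2.460000 + 0.1·6.642996 = 3.124300
p(0.1) ≈ 3.1243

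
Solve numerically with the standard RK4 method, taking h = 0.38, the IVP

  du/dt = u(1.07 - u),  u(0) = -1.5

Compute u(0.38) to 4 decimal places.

RK4: k1 = f(t_n, u_n); k2 = f(t_n + h/2, u_n + (h/2)·k1); k3 = f(t_n + h/2, u_n + (h/2)·k2); k4 = f(t_n + h, u_n + h·k3); u_{n+1} = u_n + (h/6)·(k1 + 2k2 + 2k3 + k4).
t=0.000000, u=-1.500000:
  k1 = f(0.000000, -1.500000) = -3.855000
  k2 = f(0.190000, -2.232450) = -7.372555
  k3 = f(0.190000, -2.900785) = -11.518396
  k4 = f(0.380000, -5.876990) = -40.827397
  u ← -1.500000 + (0.38/6)·(k1 + 2k2 + 2k3 + k4) = -6.722739
u(0.38) ≈ -6.7227

-6.7227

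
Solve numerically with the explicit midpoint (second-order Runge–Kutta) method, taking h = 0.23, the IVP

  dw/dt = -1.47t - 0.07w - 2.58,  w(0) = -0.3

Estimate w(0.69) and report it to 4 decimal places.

-2.3686

Midpoint: k1 = f(t_n, w_n); k2 = f(t_n + h/2, w_n + (h/2)·k1); w_{n+1} = w_n + h·k2.
t=0.000000, w=-0.300000:
  k1 = f(0.000000, -0.300000) = -2.559000
  k2 = f(0.115000, -0.594285) = -2.707450
  w ← -0.300000 + 0.23·(-2.707450) = -0.922714
t=0.230000, w=-0.922714:
  k1 = f(0.230000, -0.922714) = -2.853510
  k2 = f(0.345000, -1.250867) = -2.999589
  w ← -0.922714 + 0.23·(-2.999589) = -1.612619
t=0.460000, w=-1.612619:
  k1 = f(0.460000, -1.612619) = -3.143317
  k2 = f(0.575000, -1.974100) = -3.287063
  w ← -1.612619 + 0.23·(-3.287063) = -2.368644
w(0.69) ≈ -2.3686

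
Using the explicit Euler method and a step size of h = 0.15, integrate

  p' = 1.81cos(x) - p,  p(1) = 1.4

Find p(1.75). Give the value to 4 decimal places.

0.8382

Euler: p_{n+1} = p_n + h·f(x_n, p_n).
x=1.000000, p=1.400000: f=-0.422053 → p ← 1.400000 + 0.15·(-0.422053) = 1.336692
x=1.150000, p=1.336692: f=-0.597330 → p ← 1.336692 + 0.15·(-0.597330) = 1.247093
x=1.300000, p=1.247093: f=-0.762920 → p ← 1.247093 + 0.15·(-0.762920) = 1.132655
x=1.450000, p=1.132655: f=-0.914545 → p ← 1.132655 + 0.15·(-0.914545) = 0.995473
x=1.600000, p=0.995473: f=-1.048324 → p ← 0.995473 + 0.15·(-1.048324) = 0.838224
p(1.75) ≈ 0.8382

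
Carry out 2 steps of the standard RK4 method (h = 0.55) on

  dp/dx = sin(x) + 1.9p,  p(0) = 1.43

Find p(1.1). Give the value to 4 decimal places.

12.7296

RK4: k1 = f(x_n, p_n); k2 = f(x_n + h/2, p_n + (h/2)·k1); k3 = f(x_n + h/2, p_n + (h/2)·k2); k4 = f(x_n + h, p_n + h·k3); p_{n+1} = p_n + (h/6)·(k1 + 2k2 + 2k3 + k4).
x=0.000000, p=1.430000:
  k1 = f(0.000000, 1.430000) = 2.717000
  k2 = f(0.275000, 2.177175) = 4.408179
  k3 = f(0.275000, 2.642249) = 5.291821
  k4 = f(0.550000, 4.340501) = 8.769640
  p ← 1.430000 + (0.55/6)·(k1 + 2k2 + 2k3 + k4) = 4.261275
x=0.550000, p=4.261275:
  k1 = f(0.550000, 4.261275) = 8.619110
  k2 = f(0.825000, 6.631531) = 13.334456
  k3 = f(0.825000, 7.928251) = 15.798224
  k4 = f(1.100000, 12.950299) = 25.496775
  p ← 4.261275 + (0.55/6)·(k1 + 2k2 + 2k3 + k4) = 12.729556
p(1.1) ≈ 12.7296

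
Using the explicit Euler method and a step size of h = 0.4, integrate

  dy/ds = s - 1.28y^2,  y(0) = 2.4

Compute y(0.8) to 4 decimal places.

-0.5435

Euler: y_{n+1} = y_n + h·f(s_n, y_n).
s=0.000000, y=2.400000: f=-7.372800 → y ← 2.400000 + 0.4·(-7.372800) = -0.549120
s=0.400000, y=-0.549120: f=0.014038 → y ← -0.549120 + 0.4·0.014038 = -0.543505
y(0.8) ≈ -0.5435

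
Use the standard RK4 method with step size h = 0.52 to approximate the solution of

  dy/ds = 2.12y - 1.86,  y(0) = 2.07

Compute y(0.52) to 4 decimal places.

RK4: k1 = f(s_n, y_n); k2 = f(s_n + h/2, y_n + (h/2)·k1); k3 = f(s_n + h/2, y_n + (h/2)·k2); k4 = f(s_n + h, y_n + h·k3); y_{n+1} = y_n + (h/6)·(k1 + 2k2 + 2k3 + k4).
s=0.000000, y=2.070000:
  k1 = f(0.000000, 2.070000) = 2.528400
  k2 = f(0.260000, 2.727384) = 3.922054
  k3 = f(0.260000, 3.089734) = 4.690236
  k4 = f(0.520000, 4.508923) = 7.698916
  y ← 2.070000 + (0.52/6)·(k1 + 2k2 + 2k3 + k4) = 4.449164
y(0.52) ≈ 4.4492

4.4492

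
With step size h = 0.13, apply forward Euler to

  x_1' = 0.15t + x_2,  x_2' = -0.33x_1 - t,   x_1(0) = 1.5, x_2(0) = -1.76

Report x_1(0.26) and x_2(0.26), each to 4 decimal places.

1.0366, -1.8958

Euler on (x_1,x_2): x_1_{n+1} = x_1_n + h·x_1', x_2_{n+1} = x_2_n + h·x_2'.
0.000000: (1.500000, -1.760000); f=(-1.760000, -0.495000) → (1.271200, -1.824350)
0.130000: (1.271200, -1.824350); f=(-1.804850, -0.549496) → (1.036569, -1.895784)
(x_1(0.26), x_2(0.26)) ≈ (1.0366, -1.8958)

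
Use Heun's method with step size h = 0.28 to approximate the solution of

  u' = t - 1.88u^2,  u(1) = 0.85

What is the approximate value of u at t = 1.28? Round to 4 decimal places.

Heun: k1 = f(t_n, u_n); k2 = f(t_n + h, u_n + h·k1); u_{n+1} = u_n + (h/2)·(k1 + k2).
t=1.000000, u=0.850000:
  k1 = f(1.000000, 0.850000) = -0.358300
  k2 = f(1.280000, 0.749676) = 0.223413
  u ← 0.850000 + (0.28/2)·(-0.358300 + 0.223413) = 0.831116
u(1.28) ≈ 0.8311

0.8311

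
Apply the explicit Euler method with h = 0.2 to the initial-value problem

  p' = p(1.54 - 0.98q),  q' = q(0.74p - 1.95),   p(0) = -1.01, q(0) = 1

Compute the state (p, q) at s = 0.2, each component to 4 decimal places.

-1.1231, 0.4605

Euler on (p,q): p_{n+1} = p_n + h·p', q_{n+1} = q_n + h·q'.
0.000000: (-1.010000, 1.000000); f=(-0.565600, -2.697400) → (-1.123120, 0.460520)
(p(0.2), q(0.2)) ≈ (-1.1231, 0.4605)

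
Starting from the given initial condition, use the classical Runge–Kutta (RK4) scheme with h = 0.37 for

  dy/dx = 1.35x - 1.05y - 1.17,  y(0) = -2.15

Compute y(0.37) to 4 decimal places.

RK4: k1 = f(x_n, y_n); k2 = f(x_n + h/2, y_n + (h/2)·k1); k3 = f(x_n + h/2, y_n + (h/2)·k2); k4 = f(x_n + h, y_n + h·k3); y_{n+1} = y_n + (h/6)·(k1 + 2k2 + 2k3 + k4).
x=0.000000, y=-2.150000:
  k1 = f(0.000000, -2.150000) = 1.087500
  k2 = f(0.185000, -1.948812) = 1.126003
  k3 = f(0.185000, -1.941689) = 1.118524
  k4 = f(0.370000, -1.736146) = 1.152453
  y ← -2.150000 + (0.37/6)·(k1 + 2k2 + 2k3 + k4) = -1.735045
y(0.37) ≈ -1.7350

-1.7350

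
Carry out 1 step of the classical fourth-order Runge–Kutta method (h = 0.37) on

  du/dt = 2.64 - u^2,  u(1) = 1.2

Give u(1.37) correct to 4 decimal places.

RK4: k1 = f(t_n, u_n); k2 = f(t_n + h/2, u_n + (h/2)·k1); k3 = f(t_n + h/2, u_n + (h/2)·k2); k4 = f(t_n + h, u_n + h·k3); u_{n+1} = u_n + (h/6)·(k1 + 2k2 + 2k3 + k4).
t=1.000000, u=1.200000:
  k1 = f(1.000000, 1.200000) = 1.200000
  k2 = f(1.185000, 1.422000) = 0.617916
  k3 = f(1.185000, 1.314314) = 0.912578
  k4 = f(1.370000, 1.537654) = 0.275621
  u ← 1.200000 + (0.37/6)·(k1 + 2k2 + 2k3 + k4) = 1.479758
u(1.37) ≈ 1.4798

1.4798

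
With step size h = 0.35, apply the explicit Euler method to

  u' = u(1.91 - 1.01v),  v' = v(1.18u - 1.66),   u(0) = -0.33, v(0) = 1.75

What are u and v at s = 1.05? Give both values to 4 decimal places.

-0.8384, 0.0280

Euler on (u,v): u_{n+1} = u_n + h·u', v_{n+1} = v_n + h·v'.
0.000000: (-0.330000, 1.750000); f=(-0.047025, -3.586450) → (-0.346459, 0.494743)
0.350000: (-0.346459, 0.494743); f=(-0.488614, -1.023534) → (-0.517474, 0.136506)
0.700000: (-0.517474, 0.136506); f=(-0.917030, -0.309952) → (-0.838434, 0.028022)
(u(1.05), v(1.05)) ≈ (-0.8384, 0.0280)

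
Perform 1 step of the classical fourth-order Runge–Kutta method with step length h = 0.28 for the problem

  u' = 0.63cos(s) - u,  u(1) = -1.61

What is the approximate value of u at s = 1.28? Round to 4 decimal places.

-1.1537

RK4: k1 = f(s_n, u_n); k2 = f(s_n + h/2, u_n + (h/2)·k1); k3 = f(s_n + h/2, u_n + (h/2)·k2); k4 = f(s_n + h, u_n + h·k3); u_{n+1} = u_n + (h/6)·(k1 + 2k2 + 2k3 + k4).
s=1.000000, u=-1.610000:
  k1 = f(1.000000, -1.610000) = 1.950390
  k2 = f(1.140000, -1.336945) = 1.600030
  k3 = f(1.140000, -1.385996) = 1.649080
  k4 = f(1.280000, -1.148258) = 1.328888
  u ← -1.610000 + (0.28/6)·(k1 + 2k2 + 2k3 + k4) = -1.153717
u(1.28) ≈ -1.1537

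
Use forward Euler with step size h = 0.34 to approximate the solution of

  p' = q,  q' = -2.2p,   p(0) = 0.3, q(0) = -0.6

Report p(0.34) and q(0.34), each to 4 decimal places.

Euler on (p,q): p_{n+1} = p_n + h·p', q_{n+1} = q_n + h·q'.
0.000000: (0.300000, -0.600000); f=(-0.600000, -0.660000) → (0.096000, -0.824400)
(p(0.34), q(0.34)) ≈ (0.0960, -0.8244)

0.0960, -0.8244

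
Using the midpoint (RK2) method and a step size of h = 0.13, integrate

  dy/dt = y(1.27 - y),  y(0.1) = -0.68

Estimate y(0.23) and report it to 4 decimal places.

Midpoint: k1 = f(t_n, y_n); k2 = f(t_n + h/2, y_n + (h/2)·k1); y_{n+1} = y_n + h·k2.
t=0.100000, y=-0.680000:
  k1 = f(0.100000, -0.680000) = -1.326000
  k2 = f(0.165000, -0.766190) = -1.560108
  y ← -0.680000 + 0.13·(-1.560108) = -0.882814
y(0.23) ≈ -0.8828

-0.8828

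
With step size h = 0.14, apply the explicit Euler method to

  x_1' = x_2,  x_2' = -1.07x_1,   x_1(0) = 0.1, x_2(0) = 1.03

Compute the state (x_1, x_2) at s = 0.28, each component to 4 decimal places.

Euler on (x_1,x_2): x_1_{n+1} = x_1_n + h·x_1', x_2_{n+1} = x_2_n + h·x_2'.
0.000000: (0.100000, 1.030000); f=(1.030000, -0.107000) → (0.244200, 1.015020)
0.140000: (0.244200, 1.015020); f=(1.015020, -0.261294) → (0.386303, 0.978439)
(x_1(0.28), x_2(0.28)) ≈ (0.3863, 0.9784)

0.3863, 0.9784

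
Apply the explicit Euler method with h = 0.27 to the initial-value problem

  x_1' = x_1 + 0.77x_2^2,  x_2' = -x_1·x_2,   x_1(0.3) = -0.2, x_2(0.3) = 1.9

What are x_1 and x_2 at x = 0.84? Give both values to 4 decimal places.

Euler on (x_1,x_2): x_1_{n+1} = x_1_n + h·x_1', x_2_{n+1} = x_2_n + h·x_2'.
0.300000: (-0.200000, 1.900000); f=(2.579700, 0.380000) → (0.496519, 2.002600)
0.570000: (0.496519, 2.002600); f=(3.584532, -0.994329) → (1.464343, 1.734131)
(x_1(0.84), x_2(0.84)) ≈ (1.4643, 1.7341)

1.4643, 1.7341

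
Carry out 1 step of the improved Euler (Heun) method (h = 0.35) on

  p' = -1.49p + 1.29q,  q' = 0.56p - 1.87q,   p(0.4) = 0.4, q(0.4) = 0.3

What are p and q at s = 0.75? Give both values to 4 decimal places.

Heun on (p,q): k1 = f(s_n, state_n); k2 = f(s_n + h, state_n + h·k1); state_{n+1} = state_n + (h/2)·(k1 + k2).
0.400000: (0.400000, 0.300000)
  k1 = (-0.209000, -0.337000)
  predictor → (0.326850, 0.182050)
  k2 = (-0.252162, -0.157397)
  → (0.319297, 0.213480)
(p(0.75), q(0.75)) ≈ (0.3193, 0.2135)

0.3193, 0.2135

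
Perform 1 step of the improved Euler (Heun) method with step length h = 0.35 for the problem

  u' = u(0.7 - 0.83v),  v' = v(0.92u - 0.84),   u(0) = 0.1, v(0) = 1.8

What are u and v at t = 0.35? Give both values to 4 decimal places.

Heun on (u,v): k1 = f(t_n, state_n); k2 = f(t_n + h, state_n + h·k1); state_{n+1} = state_n + (h/2)·(k1 + k2).
0.000000: (0.100000, 1.800000)
  k1 = (-0.079400, -1.346400)
  predictor → (0.072210, 1.328760)
  k2 = (-0.029091, -1.027885)
  → (0.081014, 1.384500)
(u(0.35), v(0.35)) ≈ (0.0810, 1.3845)

0.0810, 1.3845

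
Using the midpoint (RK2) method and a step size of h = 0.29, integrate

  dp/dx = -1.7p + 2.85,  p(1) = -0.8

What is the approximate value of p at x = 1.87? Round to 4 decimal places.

1.0616

Midpoint: k1 = f(x_n, p_n); k2 = f(x_n + h/2, p_n + (h/2)·k1); p_{n+1} = p_n + h·k2.
x=1.000000, p=-0.800000:
  k1 = f(1.000000, -0.800000) = 4.210000
  k2 = f(1.145000, -0.189550) = 3.172235
  p ← -0.800000 + 0.29·3.172235 = 0.119948
x=1.290000, p=0.119948:
  k1 = f(1.290000, 0.119948) = 2.646088
  k2 = f(1.435000, 0.503631) = 1.993827
  p ← 0.119948 + 0.29·1.993827 = 0.698158
x=1.580000, p=0.698158:
  k1 = f(1.580000, 0.698158) = 1.663131
  k2 = f(1.725000, 0.939312) = 1.253169
  p ← 0.698158 + 0.29·1.253169 = 1.061577
p(1.87) ≈ 1.0616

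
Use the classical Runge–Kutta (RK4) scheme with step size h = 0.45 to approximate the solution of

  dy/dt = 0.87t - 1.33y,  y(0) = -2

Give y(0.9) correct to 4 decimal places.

RK4: k1 = f(t_n, y_n); k2 = f(t_n + h/2, y_n + (h/2)·k1); k3 = f(t_n + h/2, y_n + (h/2)·k2); k4 = f(t_n + h, y_n + h·k3); y_{n+1} = y_n + (h/6)·(k1 + 2k2 + 2k3 + k4).
t=0.000000, y=-2.000000:
  k1 = f(0.000000, -2.000000) = 2.660000
  k2 = f(0.225000, -1.401500) = 2.059745
  k3 = f(0.225000, -1.536557) = 2.239371
  k4 = f(0.450000, -0.992283) = 1.711236
  y ← -2.000000 + (0.45/6)·(k1 + 2k2 + 2k3 + k4) = -1.027290
t=0.450000, y=-1.027290:
  k1 = f(0.450000, -1.027290) = 1.757795
  k2 = f(0.675000, -0.631786) = 1.427525
  k3 = f(0.675000, -0.706097) = 1.526359
  k4 = f(0.900000, -0.340428) = 1.235770
  y ← -1.027290 + (0.45/6)·(k1 + 2k2 + 2k3 + k4) = -0.359690
y(0.9) ≈ -0.3597

-0.3597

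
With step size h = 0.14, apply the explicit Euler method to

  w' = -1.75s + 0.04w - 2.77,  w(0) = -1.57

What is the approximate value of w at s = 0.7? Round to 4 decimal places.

-3.9202

Euler: w_{n+1} = w_n + h·f(s_n, w_n).
s=0.000000, w=-1.570000: f=-2.832800 → w ← -1.570000 + 0.14·(-2.832800) = -1.966592
s=0.140000, w=-1.966592: f=-3.093664 → w ← -1.966592 + 0.14·(-3.093664) = -2.399705
s=0.280000, w=-2.399705: f=-3.355988 → w ← -2.399705 + 0.14·(-3.355988) = -2.869543
s=0.420000, w=-2.869543: f=-3.619782 → w ← -2.869543 + 0.14·(-3.619782) = -3.376313
s=0.560000, w=-3.376313: f=-3.885053 → w ← -3.376313 + 0.14·(-3.885053) = -3.920220
w(0.7) ≈ -3.9202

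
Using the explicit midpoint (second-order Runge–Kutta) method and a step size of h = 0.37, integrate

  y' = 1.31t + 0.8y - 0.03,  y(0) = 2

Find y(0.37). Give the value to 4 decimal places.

2.7565

Midpoint: k1 = f(t_n, y_n); k2 = f(t_n + h/2, y_n + (h/2)·k1); y_{n+1} = y_n + h·k2.
t=0.000000, y=2.000000:
  k1 = f(0.000000, 2.000000) = 1.570000
  k2 = f(0.185000, 2.290450) = 2.044710
  y ← 2.000000 + 0.37·2.044710 = 2.756543
y(0.37) ≈ 2.7565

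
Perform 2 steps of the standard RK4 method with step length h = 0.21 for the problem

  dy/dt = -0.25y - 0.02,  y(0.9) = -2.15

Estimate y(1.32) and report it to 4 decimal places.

-1.9437

RK4: k1 = f(t_n, y_n); k2 = f(t_n + h/2, y_n + (h/2)·k1); k3 = f(t_n + h/2, y_n + (h/2)·k2); k4 = f(t_n + h, y_n + h·k3); y_{n+1} = y_n + (h/6)·(k1 + 2k2 + 2k3 + k4).
t=0.900000, y=-2.150000:
  k1 = f(0.900000, -2.150000) = 0.517500
  k2 = f(1.005000, -2.095662) = 0.503916
  k3 = f(1.005000, -2.097089) = 0.504272
  k4 = f(1.110000, -2.044103) = 0.491026
  y ← -2.150000 + (0.21/6)·(k1 + 2k2 + 2k3 + k4) = -2.044128
t=1.110000, y=-2.044128:
  k1 = f(1.110000, -2.044128) = 0.491032
  k2 = f(1.215000, -1.992570) = 0.478143
  k3 = f(1.215000, -1.993923) = 0.478481
  k4 = f(1.320000, -1.943647) = 0.465912
  y ← -2.044128 + (0.21/6)·(k1 + 2k2 + 2k3 + k4) = -1.943672
y(1.32) ≈ -1.9437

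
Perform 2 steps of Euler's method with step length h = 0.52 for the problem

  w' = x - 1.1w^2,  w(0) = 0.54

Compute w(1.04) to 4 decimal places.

0.5639

Euler: w_{n+1} = w_n + h·f(x_n, w_n).
x=0.000000, w=0.540000: f=-0.320760 → w ← 0.540000 + 0.52·(-0.320760) = 0.373205
x=0.520000, w=0.373205: f=0.366790 → w ← 0.373205 + 0.52·0.366790 = 0.563936
w(1.04) ≈ 0.5639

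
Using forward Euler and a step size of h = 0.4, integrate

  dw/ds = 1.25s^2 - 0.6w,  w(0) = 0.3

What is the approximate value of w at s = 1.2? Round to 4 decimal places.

Euler: w_{n+1} = w_n + h·f(s_n, w_n).
s=0.000000, w=0.300000: f=-0.180000 → w ← 0.300000 + 0.4·(-0.180000) = 0.228000
s=0.400000, w=0.228000: f=0.063200 → w ← 0.228000 + 0.4·0.063200 = 0.253280
s=0.800000, w=0.253280: f=0.648032 → w ← 0.253280 + 0.4·0.648032 = 0.512493
w(1.2) ≈ 0.5125

0.5125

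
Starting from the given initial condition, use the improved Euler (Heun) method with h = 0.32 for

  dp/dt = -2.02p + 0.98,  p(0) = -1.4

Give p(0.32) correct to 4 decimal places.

Heun: k1 = f(t_n, p_n); k2 = f(t_n + h, p_n + h·k1); p_{n+1} = p_n + (h/2)·(k1 + k2).
t=0.000000, p=-1.400000:
  k1 = f(0.000000, -1.400000) = 3.808000
  k2 = f(0.320000, -0.181440) = 1.346509
  p ← -1.400000 + (0.32/2)·(3.808000 + 1.346509) = -0.575279
p(0.32) ≈ -0.5753

-0.5753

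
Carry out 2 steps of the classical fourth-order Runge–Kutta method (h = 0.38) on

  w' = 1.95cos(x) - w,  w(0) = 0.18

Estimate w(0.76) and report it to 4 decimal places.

1.0064

RK4: k1 = f(x_n, w_n); k2 = f(x_n + h/2, w_n + (h/2)·k1); k3 = f(x_n + h/2, w_n + (h/2)·k2); k4 = f(x_n + h, w_n + h·k3); w_{n+1} = w_n + (h/6)·(k1 + 2k2 + 2k3 + k4).
x=0.000000, w=0.180000:
  k1 = f(0.000000, 0.180000) = 1.770000
  k2 = f(0.190000, 0.516300) = 1.398608
  k3 = f(0.190000, 0.445736) = 1.469173
  k4 = f(0.380000, 0.738286) = 1.072610
  w ← 0.180000 + (0.38/6)·(k1 + 2k2 + 2k3 + k4) = 0.723284
x=0.380000, w=0.723284:
  k1 = f(0.380000, 0.723284) = 1.087612
  k2 = f(0.570000, 0.929930) = 0.711776
  k3 = f(0.570000, 0.858522) = 0.783185
  k4 = f(0.760000, 1.020895) = 0.392536
  w ← 0.723284 + (0.38/6)·(k1 + 2k2 + 2k3 + k4) = 1.006389
w(0.76) ≈ 1.0064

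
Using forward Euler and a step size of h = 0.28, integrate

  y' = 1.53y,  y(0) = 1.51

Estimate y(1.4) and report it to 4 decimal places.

8.9790

Euler: y_{n+1} = y_n + h·f(t_n, y_n).
t=0.000000, y=1.510000: f=2.310300 → y ← 1.510000 + 0.28·2.310300 = 2.156884
t=0.280000, y=2.156884: f=3.300033 → y ← 2.156884 + 0.28·3.300033 = 3.080893
t=0.560000, y=3.080893: f=4.713766 → y ← 3.080893 + 0.28·4.713766 = 4.400748
t=0.840000, y=4.400748: f=6.733144 → y ← 4.400748 + 0.28·6.733144 = 6.286028
t=1.120000, y=6.286028: f=9.617623 → y ← 6.286028 + 0.28·9.617623 = 8.978962
y(1.4) ≈ 8.9790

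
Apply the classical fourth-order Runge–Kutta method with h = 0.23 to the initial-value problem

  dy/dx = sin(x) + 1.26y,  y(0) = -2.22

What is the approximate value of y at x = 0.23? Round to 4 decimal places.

RK4: k1 = f(x_n, y_n); k2 = f(x_n + h/2, y_n + (h/2)·k1); k3 = f(x_n + h/2, y_n + (h/2)·k2); k4 = f(x_n + h, y_n + h·k3); y_{n+1} = y_n + (h/6)·(k1 + 2k2 + 2k3 + k4).
x=0.000000, y=-2.220000:
  k1 = f(0.000000, -2.220000) = -2.797200
  k2 = f(0.115000, -2.541678) = -3.087768
  k3 = f(0.115000, -2.575093) = -3.129871
  k4 = f(0.230000, -2.939870) = -3.476259
  y ← -2.220000 + (0.23/6)·(k1 + 2k2 + 2k3 + k4) = -2.937168
y(0.23) ≈ -2.9372

-2.9372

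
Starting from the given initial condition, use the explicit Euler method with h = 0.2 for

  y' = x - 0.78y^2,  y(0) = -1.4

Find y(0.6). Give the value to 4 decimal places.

-2.7406

Euler: y_{n+1} = y_n + h·f(x_n, y_n).
x=0.000000, y=-1.400000: f=-1.528800 → y ← -1.400000 + 0.2·(-1.528800) = -1.705760
x=0.200000, y=-1.705760: f=-2.069501 → y ← -1.705760 + 0.2·(-2.069501) = -2.119660
x=0.400000, y=-2.119660: f=-3.104509 → y ← -2.119660 + 0.2·(-3.104509) = -2.740562
y(0.6) ≈ -2.7406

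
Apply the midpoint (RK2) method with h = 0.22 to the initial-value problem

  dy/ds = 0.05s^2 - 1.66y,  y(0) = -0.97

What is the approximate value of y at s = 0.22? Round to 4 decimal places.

-0.6803

Midpoint: k1 = f(s_n, y_n); k2 = f(s_n + h/2, y_n + (h/2)·k1); y_{n+1} = y_n + h·k2.
s=0.000000, y=-0.970000:
  k1 = f(0.000000, -0.970000) = 1.610200
  k2 = f(0.110000, -0.792878) = 1.316782
  y ← -0.970000 + 0.22·1.316782 = -0.680308
y(0.22) ≈ -0.6803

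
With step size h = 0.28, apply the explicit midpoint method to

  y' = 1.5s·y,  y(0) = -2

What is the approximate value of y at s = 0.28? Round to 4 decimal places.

-2.1176

Midpoint: k1 = f(s_n, y_n); k2 = f(s_n + h/2, y_n + (h/2)·k1); y_{n+1} = y_n + h·k2.
s=0.000000, y=-2.000000:
  k1 = f(0.000000, -2.000000) = 0.000000
  k2 = f(0.140000, -2.000000) = -0.420000
  y ← -2.000000 + 0.28·(-0.420000) = -2.117600
y(0.28) ≈ -2.1176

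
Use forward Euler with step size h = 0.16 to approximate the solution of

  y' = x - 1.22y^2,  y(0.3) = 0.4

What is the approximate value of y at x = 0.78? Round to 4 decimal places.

Euler: y_{n+1} = y_n + h·f(x_n, y_n).
x=0.300000, y=0.400000: f=0.104800 → y ← 0.400000 + 0.16·0.104800 = 0.416768
x=0.460000, y=0.416768: f=0.248091 → y ← 0.416768 + 0.16·0.248091 = 0.456463
x=0.620000, y=0.456463: f=0.365803 → y ← 0.456463 + 0.16·0.365803 = 0.514991
y(0.78) ≈ 0.5150

0.5150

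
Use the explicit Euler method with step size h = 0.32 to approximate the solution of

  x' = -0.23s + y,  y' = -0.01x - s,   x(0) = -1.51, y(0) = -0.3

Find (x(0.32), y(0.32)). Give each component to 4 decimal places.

-1.6060, -0.2952

Euler on (x,y): x_{n+1} = x_n + h·x', y_{n+1} = y_n + h·y'.
0.000000: (-1.510000, -0.300000); f=(-0.300000, 0.015100) → (-1.606000, -0.295168)
(x(0.32), y(0.32)) ≈ (-1.6060, -0.2952)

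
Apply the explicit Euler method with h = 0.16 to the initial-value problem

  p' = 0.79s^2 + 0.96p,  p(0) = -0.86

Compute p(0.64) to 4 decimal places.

-1.4747

Euler: p_{n+1} = p_n + h·f(s_n, p_n).
s=0.000000, p=-0.860000: f=-0.825600 → p ← -0.860000 + 0.16·(-0.825600) = -0.992096
s=0.160000, p=-0.992096: f=-0.932188 → p ← -0.992096 + 0.16·(-0.932188) = -1.141246
s=0.320000, p=-1.141246: f=-1.014700 → p ← -1.141246 + 0.16·(-1.014700) = -1.303598
s=0.480000, p=-1.303598: f=-1.069438 → p ← -1.303598 + 0.16·(-1.069438) = -1.474708
p(0.64) ≈ -1.4747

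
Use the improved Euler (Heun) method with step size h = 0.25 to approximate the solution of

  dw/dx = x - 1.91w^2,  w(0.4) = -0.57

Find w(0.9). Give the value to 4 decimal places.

-0.5977

Heun: k1 = f(x_n, w_n); k2 = f(x_n + h, w_n + h·k1); w_{n+1} = w_n + (h/2)·(k1 + k2).
x=0.400000, w=-0.570000:
  k1 = f(0.400000, -0.570000) = -0.220559
  k2 = f(0.650000, -0.625140) = -0.096427
  w ← -0.570000 + (0.25/2)·(-0.220559 + (-0.096427)) = -0.609623
x=0.650000, w=-0.609623:
  k1 = f(0.650000, -0.609623) = -0.059833
  k2 = f(0.900000, -0.624582) = 0.154905
  w ← -0.609623 + (0.25/2)·(-0.059833 + 0.154905) = -0.597739
w(0.9) ≈ -0.5977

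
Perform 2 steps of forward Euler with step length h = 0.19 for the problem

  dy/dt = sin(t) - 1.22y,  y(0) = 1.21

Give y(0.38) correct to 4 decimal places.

0.7499

Euler: y_{n+1} = y_n + h·f(t_n, y_n).
t=0.000000, y=1.210000: f=-1.476200 → y ← 1.210000 + 0.19·(-1.476200) = 0.929522
t=0.190000, y=0.929522: f=-0.945158 → y ← 0.929522 + 0.19·(-0.945158) = 0.749942
y(0.38) ≈ 0.7499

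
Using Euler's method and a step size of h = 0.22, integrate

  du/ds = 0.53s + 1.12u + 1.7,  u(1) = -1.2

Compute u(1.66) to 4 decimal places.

Euler: u_{n+1} = u_n + h·f(s_n, u_n).
s=1.000000, u=-1.200000: f=0.886000 → u ← -1.200000 + 0.22·0.886000 = -1.005080
s=1.220000, u=-1.005080: f=1.220910 → u ← -1.005080 + 0.22·1.220910 = -0.736480
s=1.440000, u=-0.736480: f=1.638343 → u ← -0.736480 + 0.22·1.638343 = -0.376044
u(1.66) ≈ -0.3760

-0.3760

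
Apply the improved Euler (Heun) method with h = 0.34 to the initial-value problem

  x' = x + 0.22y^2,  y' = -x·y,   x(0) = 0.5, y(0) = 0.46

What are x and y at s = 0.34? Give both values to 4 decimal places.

Heun on (x,y): k1 = f(s_n, state_n); k2 = f(s_n + h, state_n + h·k1); state_{n+1} = state_n + (h/2)·(k1 + k2).
0.000000: (0.500000, 0.460000)
  k1 = (0.546552, -0.230000)
  predictor → (0.685828, 0.381800)
  k2 = (0.717897, -0.261849)
  → (0.714956, 0.376386)
(x(0.34), y(0.34)) ≈ (0.7150, 0.3764)

0.7150, 0.3764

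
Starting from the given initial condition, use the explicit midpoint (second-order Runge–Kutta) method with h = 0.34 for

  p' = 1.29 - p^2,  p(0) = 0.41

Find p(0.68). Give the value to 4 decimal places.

0.9156

Midpoint: k1 = f(t_n, p_n); k2 = f(t_n + h/2, p_n + (h/2)·k1); p_{n+1} = p_n + h·k2.
t=0.000000, p=0.410000:
  k1 = f(0.000000, 0.410000) = 1.121900
  k2 = f(0.170000, 0.600723) = 0.929132
  p ← 0.410000 + 0.34·0.929132 = 0.725905
t=0.340000, p=0.725905:
  k1 = f(0.340000, 0.725905) = 0.763062
  k2 = f(0.510000, 0.855625) = 0.557905
  p ← 0.725905 + 0.34·0.557905 = 0.915593
p(0.68) ≈ 0.9156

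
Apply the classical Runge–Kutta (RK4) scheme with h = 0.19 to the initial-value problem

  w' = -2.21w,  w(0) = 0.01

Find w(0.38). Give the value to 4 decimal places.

RK4: k1 = f(x_n, w_n); k2 = f(x_n + h/2, w_n + (h/2)·k1); k3 = f(x_n + h/2, w_n + (h/2)·k2); k4 = f(x_n + h, w_n + h·k3); w_{n+1} = w_n + (h/6)·(k1 + 2k2 + 2k3 + k4).
x=0.000000, w=0.010000:
  k1 = f(0.000000, 0.010000) = -0.022100
  k2 = f(0.095000, 0.007900) = -0.017460
  k3 = f(0.095000, 0.008341) = -0.018434
  k4 = f(0.190000, 0.006497) = -0.014359
  w ← 0.010000 + (0.19/6)·(k1 + 2k2 + 2k3 + k4) = 0.006572
x=0.190000, w=0.006572:
  k1 = f(0.190000, 0.006572) = -0.014524
  k2 = f(0.285000, 0.005192) = -0.011475
  k3 = f(0.285000, 0.005482) = -0.012115
  k4 = f(0.380000, 0.004270) = -0.009437
  w ← 0.006572 + (0.19/6)·(k1 + 2k2 + 2k3 + k4) = 0.004319
w(0.38) ≈ 0.0043

0.0043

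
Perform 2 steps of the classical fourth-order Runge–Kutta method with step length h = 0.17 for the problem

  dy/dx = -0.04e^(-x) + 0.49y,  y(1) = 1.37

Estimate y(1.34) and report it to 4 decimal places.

1.6137

RK4: k1 = f(x_n, y_n); k2 = f(x_n + h/2, y_n + (h/2)·k1); k3 = f(x_n + h/2, y_n + (h/2)·k2); k4 = f(x_n + h, y_n + h·k3); y_{n+1} = y_n + (h/6)·(k1 + 2k2 + 2k3 + k4).
x=1.000000, y=1.370000:
  k1 = f(1.000000, 1.370000) = 0.656585
  k2 = f(1.085000, 1.425810) = 0.685131
  k3 = f(1.085000, 1.428236) = 0.686320
  k4 = f(1.170000, 1.486674) = 0.716056
  y ← 1.370000 + (0.17/6)·(k1 + 2k2 + 2k3 + k4) = 1.486607
x=1.170000, y=1.486607:
  k1 = f(1.170000, 1.486607) = 0.716023
  k2 = f(1.255000, 1.547469) = 0.746857
  k3 = f(1.255000, 1.550090) = 0.748141
  k4 = f(1.340000, 1.613791) = 0.780284
  y ← 1.486607 + (0.17/6)·(k1 + 2k2 + 2k3 + k4) = 1.613719
y(1.34) ≈ 1.6137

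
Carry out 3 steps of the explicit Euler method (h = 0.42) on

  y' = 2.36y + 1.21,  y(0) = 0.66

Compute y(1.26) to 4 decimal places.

8.7457

Euler: y_{n+1} = y_n + h·f(s_n, y_n).
s=0.000000, y=0.660000: f=2.767600 → y ← 0.660000 + 0.42·2.767600 = 1.822392
s=0.420000, y=1.822392: f=5.510845 → y ← 1.822392 + 0.42·5.510845 = 4.136947
s=0.840000, y=4.136947: f=10.973195 → y ← 4.136947 + 0.42·10.973195 = 8.745689
y(1.26) ≈ 8.7457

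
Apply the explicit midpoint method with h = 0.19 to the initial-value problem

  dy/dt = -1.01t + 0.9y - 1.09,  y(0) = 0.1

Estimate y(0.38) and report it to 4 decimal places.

-0.4302

Midpoint: k1 = f(t_n, y_n); k2 = f(t_n + h/2, y_n + (h/2)·k1); y_{n+1} = y_n + h·k2.
t=0.000000, y=0.100000:
  k1 = f(0.000000, 0.100000) = -1.000000
  k2 = f(0.095000, 0.005000) = -1.181450
  y ← 0.100000 + 0.19·(-1.181450) = -0.124476
t=0.190000, y=-0.124476:
  k1 = f(0.190000, -0.124476) = -1.393928
  k2 = f(0.285000, -0.256899) = -1.609059
  y ← -0.124476 + 0.19·(-1.609059) = -0.430197
y(0.38) ≈ -0.4302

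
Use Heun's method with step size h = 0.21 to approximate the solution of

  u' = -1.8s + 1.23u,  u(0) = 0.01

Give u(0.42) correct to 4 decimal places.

-0.1639

Heun: k1 = f(s_n, u_n); k2 = f(s_n + h, u_n + h·k1); u_{n+1} = u_n + (h/2)·(k1 + k2).
s=0.000000, u=0.010000:
  k1 = f(0.000000, 0.010000) = 0.012300
  k2 = f(0.210000, 0.012583) = -0.362523
  u ← 0.010000 + (0.21/2)·(0.012300 + (-0.362523)) = -0.026773
s=0.210000, u=-0.026773:
  k1 = f(0.210000, -0.026773) = -0.410931
  k2 = f(0.420000, -0.113069) = -0.895075
  u ← -0.026773 + (0.21/2)·(-0.410931 + (-0.895075)) = -0.163904
u(0.42) ≈ -0.1639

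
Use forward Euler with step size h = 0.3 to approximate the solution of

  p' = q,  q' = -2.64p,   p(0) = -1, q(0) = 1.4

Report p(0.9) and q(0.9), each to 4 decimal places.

0.8730, 2.5899

Euler on (p,q): p_{n+1} = p_n + h·p', q_{n+1} = q_n + h·q'.
0.000000: (-1.000000, 1.400000); f=(1.400000, 2.640000) → (-0.580000, 2.192000)
0.300000: (-0.580000, 2.192000); f=(2.192000, 1.531200) → (0.077600, 2.651360)
0.600000: (0.077600, 2.651360); f=(2.651360, -0.204864) → (0.873008, 2.589901)
(p(0.9), q(0.9)) ≈ (0.8730, 2.5899)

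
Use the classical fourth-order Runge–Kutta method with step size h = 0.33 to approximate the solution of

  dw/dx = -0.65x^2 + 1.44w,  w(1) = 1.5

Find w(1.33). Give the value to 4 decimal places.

2.0455

RK4: k1 = f(x_n, w_n); k2 = f(x_n + h/2, w_n + (h/2)·k1); k3 = f(x_n + h/2, w_n + (h/2)·k2); k4 = f(x_n + h, w_n + h·k3); w_{n+1} = w_n + (h/6)·(k1 + 2k2 + 2k3 + k4).
x=1.000000, w=1.500000:
  k1 = f(1.000000, 1.500000) = 1.510000
  k2 = f(1.165000, 1.749150) = 1.636580
  k3 = f(1.165000, 1.770036) = 1.666655
  k4 = f(1.330000, 2.049996) = 1.802210
  w ← 1.500000 + (0.33/6)·(k1 + 2k2 + 2k3 + k4) = 2.045527
w(1.33) ≈ 2.0455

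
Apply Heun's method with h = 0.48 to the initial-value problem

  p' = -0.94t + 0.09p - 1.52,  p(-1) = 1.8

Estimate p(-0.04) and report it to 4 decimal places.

0.9384

Heun: k1 = f(t_n, p_n); k2 = f(t_n + h, p_n + h·k1); p_{n+1} = p_n + (h/2)·(k1 + k2).
t=-1.000000, p=1.800000:
  k1 = f(-1.000000, 1.800000) = -0.418000
  k2 = f(-0.520000, 1.599360) = -0.887258
  p ← 1.800000 + (0.48/2)·(-0.418000 + (-0.887258)) = 1.486738
t=-0.520000, p=1.486738:
  k1 = f(-0.520000, 1.486738) = -0.897394
  k2 = f(-0.040000, 1.055989) = -1.387361
  p ← 1.486738 + (0.48/2)·(-0.897394 + (-1.387361)) = 0.938397
p(-0.04) ≈ 0.9384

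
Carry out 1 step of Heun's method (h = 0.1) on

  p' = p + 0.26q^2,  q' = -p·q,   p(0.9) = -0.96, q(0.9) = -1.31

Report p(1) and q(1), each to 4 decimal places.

Heun on (p,q): k1 = f(t_n, state_n); k2 = f(t_n + h, state_n + h·k1); state_{n+1} = state_n + (h/2)·(k1 + k2).
0.900000: (-0.960000, -1.310000)
  k1 = (-0.513814, -1.257600)
  predictor → (-1.011381, -1.435760)
  k2 = (-0.475416, -1.452101)
  → (-1.009461, -1.445485)
(p(1), q(1)) ≈ (-1.0095, -1.4455)

-1.0095, -1.4455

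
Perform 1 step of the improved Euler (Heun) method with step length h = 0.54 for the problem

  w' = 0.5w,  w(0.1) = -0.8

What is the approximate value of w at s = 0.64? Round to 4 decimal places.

-1.0452

Heun: k1 = f(s_n, w_n); k2 = f(s_n + h, w_n + h·k1); w_{n+1} = w_n + (h/2)·(k1 + k2).
s=0.100000, w=-0.800000:
  k1 = f(0.100000, -0.800000) = -0.400000
  k2 = f(0.640000, -1.016000) = -0.508000
  w ← -0.800000 + (0.54/2)·(-0.400000 + (-0.508000)) = -1.045160
w(0.64) ≈ -1.0452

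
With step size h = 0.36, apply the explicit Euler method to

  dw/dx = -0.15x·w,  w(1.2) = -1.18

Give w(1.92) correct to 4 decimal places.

-1.0106

Euler: w_{n+1} = w_n + h·f(x_n, w_n).
x=1.200000, w=-1.180000: f=0.212400 → w ← -1.180000 + 0.36·0.212400 = -1.103536
x=1.560000, w=-1.103536: f=0.258227 → w ← -1.103536 + 0.36·0.258227 = -1.010574
w(1.92) ≈ -1.0106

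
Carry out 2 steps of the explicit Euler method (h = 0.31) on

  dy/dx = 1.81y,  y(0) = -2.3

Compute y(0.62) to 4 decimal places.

Euler: y_{n+1} = y_n + h·f(x_n, y_n).
x=0.000000, y=-2.300000: f=-4.163000 → y ← -2.300000 + 0.31·(-4.163000) = -3.590530
x=0.310000, y=-3.590530: f=-6.498859 → y ← -3.590530 + 0.31·(-6.498859) = -5.605176
y(0.62) ≈ -5.6052

-5.6052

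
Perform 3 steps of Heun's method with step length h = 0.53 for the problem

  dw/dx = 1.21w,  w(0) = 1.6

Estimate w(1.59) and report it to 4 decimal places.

10.0803

Heun: k1 = f(x_n, w_n); k2 = f(x_n + h, w_n + h·k1); w_{n+1} = w_n + (h/2)·(k1 + k2).
x=0.000000, w=1.600000:
  k1 = f(0.000000, 1.600000) = 1.936000
  k2 = f(0.530000, 2.626080) = 3.177557
  w ← 1.600000 + (0.53/2)·(1.936000 + 3.177557) = 2.955093
x=0.530000, w=2.955093:
  k1 = f(0.530000, 2.955093) = 3.575662
  k2 = f(1.060000, 4.850193) = 5.868734
  w ← 2.955093 + (0.53/2)·(3.575662 + 5.868734) = 5.457857
x=1.060000, w=5.457857:
  k1 = f(1.060000, 5.457857) = 6.604008
  k2 = f(1.590000, 8.957982) = 10.839158
  w ← 5.457857 + (0.53/2)·(6.604008 + 10.839158) = 10.080296
w(1.59) ≈ 10.0803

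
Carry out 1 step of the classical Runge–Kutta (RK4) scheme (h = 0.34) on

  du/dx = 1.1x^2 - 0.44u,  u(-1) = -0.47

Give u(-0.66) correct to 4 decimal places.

-0.1645

RK4: k1 = f(x_n, u_n); k2 = f(x_n + h/2, u_n + (h/2)·k1); k3 = f(x_n + h/2, u_n + (h/2)·k2); k4 = f(x_n + h, u_n + h·k3); u_{n+1} = u_n + (h/6)·(k1 + 2k2 + 2k3 + k4).
x=-1.000000, u=-0.470000:
  k1 = f(-1.000000, -0.470000) = 1.306800
  k2 = f(-0.830000, -0.247844) = 0.866841
  k3 = f(-0.830000, -0.322637) = 0.899750
  k4 = f(-0.660000, -0.164085) = 0.551357
  u ← -0.470000 + (0.34/6)·(k1 + 2k2 + 2k3 + k4) = -0.164491
u(-0.66) ≈ -0.1645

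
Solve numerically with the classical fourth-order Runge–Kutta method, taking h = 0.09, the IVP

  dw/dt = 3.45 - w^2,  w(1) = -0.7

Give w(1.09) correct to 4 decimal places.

RK4: k1 = f(t_n, w_n); k2 = f(t_n + h/2, w_n + (h/2)·k1); k3 = f(t_n + h/2, w_n + (h/2)·k2); k4 = f(t_n + h, w_n + h·k3); w_{n+1} = w_n + (h/6)·(k1 + 2k2 + 2k3 + k4).
t=1.000000, w=-0.700000:
  k1 = f(1.000000, -0.700000) = 2.960000
  k2 = f(1.045000, -0.566800) = 3.128738
  k3 = f(1.045000, -0.559207) = 3.137288
  k4 = f(1.090000, -0.417644) = 3.275573
  w ← -0.700000 + (0.09/6)·(k1 + 2k2 + 2k3 + k4) = -0.418486
w(1.09) ≈ -0.4185

-0.4185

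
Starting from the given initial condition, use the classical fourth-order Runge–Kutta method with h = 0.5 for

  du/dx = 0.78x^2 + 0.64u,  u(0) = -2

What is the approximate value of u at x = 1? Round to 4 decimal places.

RK4: k1 = f(x_n, u_n); k2 = f(x_n + h/2, u_n + (h/2)·k1); k3 = f(x_n + h/2, u_n + (h/2)·k2); k4 = f(x_n + h, u_n + h·k3); u_{n+1} = u_n + (h/6)·(k1 + 2k2 + 2k3 + k4).
x=0.000000, u=-2.000000:
  k1 = f(0.000000, -2.000000) = -1.280000
  k2 = f(0.250000, -2.320000) = -1.436050
  k3 = f(0.250000, -2.359012) = -1.461018
  k4 = f(0.500000, -2.730509) = -1.552526
  u ← -2.000000 + (0.5/6)·(k1 + 2k2 + 2k3 + k4) = -2.718888
x=0.500000, u=-2.718888:
  k1 = f(0.500000, -2.718888) = -1.545089
  k2 = f(0.750000, -3.105161) = -1.548553
  k3 = f(0.750000, -3.106027) = -1.549107
  k4 = f(1.000000, -3.493442) = -1.455803
  u ← -2.718888 + (0.5/6)·(k1 + 2k2 + 2k3 + k4) = -3.485239
u(1) ≈ -3.4852

-3.4852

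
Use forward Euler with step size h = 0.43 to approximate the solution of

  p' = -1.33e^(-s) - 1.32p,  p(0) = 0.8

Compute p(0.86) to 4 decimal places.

-0.4697

Euler: p_{n+1} = p_n + h·f(s_n, p_n).
s=0.000000, p=0.800000: f=-2.386000 → p ← 0.800000 + 0.43·(-2.386000) = -0.225980
s=0.430000, p=-0.225980: f=-0.566883 → p ← -0.225980 + 0.43·(-0.566883) = -0.469740
p(0.86) ≈ -0.4697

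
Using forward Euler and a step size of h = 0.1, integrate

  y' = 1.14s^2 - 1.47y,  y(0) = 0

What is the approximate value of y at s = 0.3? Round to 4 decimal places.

Euler: y_{n+1} = y_n + h·f(s_n, y_n).
s=0.000000, y=0.000000: f=0.000000 → y ← 0.000000 + 0.1·0.000000 = 0.000000
s=0.100000, y=0.000000: f=0.011400 → y ← 0.000000 + 0.1·0.011400 = 0.001140
s=0.200000, y=0.001140: f=0.043924 → y ← 0.001140 + 0.1·0.043924 = 0.005532
y(0.3) ≈ 0.0055

0.0055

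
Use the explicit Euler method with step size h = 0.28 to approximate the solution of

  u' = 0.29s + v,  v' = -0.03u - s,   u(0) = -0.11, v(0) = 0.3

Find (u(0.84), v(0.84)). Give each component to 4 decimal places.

0.1888, 0.0653

Euler on (u,v): u_{n+1} = u_n + h·u', v_{n+1} = v_n + h·v'.
0.000000: (-0.110000, 0.300000); f=(0.300000, 0.003300) → (-0.026000, 0.300924)
0.280000: (-0.026000, 0.300924); f=(0.382124, -0.279220) → (0.080995, 0.222742)
0.560000: (0.080995, 0.222742); f=(0.385142, -0.562430) → (0.188835, 0.065262)
(u(0.84), v(0.84)) ≈ (0.1888, 0.0653)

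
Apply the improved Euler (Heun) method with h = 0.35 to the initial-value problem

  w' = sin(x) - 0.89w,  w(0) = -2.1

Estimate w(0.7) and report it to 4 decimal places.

-0.9424

Heun: k1 = f(x_n, w_n); k2 = f(x_n + h, w_n + h·k1); w_{n+1} = w_n + (h/2)·(k1 + k2).
x=0.000000, w=-2.100000:
  k1 = f(0.000000, -2.100000) = 1.869000
  k2 = f(0.350000, -1.445850) = 1.629704
  w ← -2.100000 + (0.35/2)·(1.869000 + 1.629704) = -1.487727
x=0.350000, w=-1.487727:
  k1 = f(0.350000, -1.487727) = 1.666975
  k2 = f(0.700000, -0.904286) = 1.449032
  w ← -1.487727 + (0.35/2)·(1.666975 + 1.449032) = -0.942426
w(0.7) ≈ -0.9424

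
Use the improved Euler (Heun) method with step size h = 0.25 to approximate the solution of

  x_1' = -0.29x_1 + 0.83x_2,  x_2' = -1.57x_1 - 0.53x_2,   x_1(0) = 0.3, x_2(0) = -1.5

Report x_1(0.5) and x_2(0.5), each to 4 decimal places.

Heun on (x_1,x_2): k1 = f(x_n, state_n); k2 = f(x_n + h, state_n + h·k1); state_{n+1} = state_n + (h/2)·(k1 + k2).
0.000000: (0.300000, -1.500000)
  k1 = (-1.332000, 0.324000)
  predictor → (-0.033000, -1.419000)
  k2 = (-1.168200, 0.803880)
  → (-0.012525, -1.359015)
0.250000: (-0.012525, -1.359015)
  k1 = (-1.124350, 0.739942)
  predictor → (-0.293613, -1.174029)
  k2 = (-0.889297, 1.083207)
  → (-0.264231, -1.131121)
(x_1(0.5), x_2(0.5)) ≈ (-0.2642, -1.1311)

-0.2642, -1.1311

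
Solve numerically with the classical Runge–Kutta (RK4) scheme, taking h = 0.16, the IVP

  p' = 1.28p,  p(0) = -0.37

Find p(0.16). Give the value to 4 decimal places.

-0.4541

RK4: k1 = f(t_n, p_n); k2 = f(t_n + h/2, p_n + (h/2)·k1); k3 = f(t_n + h/2, p_n + (h/2)·k2); k4 = f(t_n + h, p_n + h·k3); p_{n+1} = p_n + (h/6)·(k1 + 2k2 + 2k3 + k4).
t=0.000000, p=-0.370000:
  k1 = f(0.000000, -0.370000) = -0.473600
  k2 = f(0.080000, -0.407888) = -0.522097
  k3 = f(0.080000, -0.411768) = -0.527063
  k4 = f(0.160000, -0.454330) = -0.581542
  p ← -0.370000 + (0.16/6)·(k1 + 2k2 + 2k3 + k4) = -0.454092
p(0.16) ≈ -0.4541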